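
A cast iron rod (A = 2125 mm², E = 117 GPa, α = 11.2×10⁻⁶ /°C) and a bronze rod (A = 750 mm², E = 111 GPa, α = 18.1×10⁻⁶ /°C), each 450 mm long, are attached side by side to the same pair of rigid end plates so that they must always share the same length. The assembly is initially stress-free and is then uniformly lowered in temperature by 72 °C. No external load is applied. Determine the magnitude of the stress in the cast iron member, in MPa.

The bronze has the larger α, so on cooling it would change length more than the cast iron if both were free. The rigid plates force a common final length, so the bronze is put into tension and the cast iron into compression, with equal and opposite forces P (no external load).
Equating the net (thermal + elastic) strains gives |α₁ − α₂|·ΔT = P·[1/(A₁E₁) + 1/(A₂E₂)].
|α₁ − α₂|·ΔT = 6.9×10⁻⁶ × 72 = 0.0004968.
1/(A₁E₁) + 1/(A₂E₂) = 1/(2125×117×10³) + 1/(750×111×10³) = 1.603×10⁻⁸ N⁻¹.
So P = 0.0004968 / 1.603×10⁻⁸ = 30.98 kN.
σ_{cast iron} = P/A₁ = 30980/2125 = 14.58 MPa, compressive.

σ ≈ 14.6 MPa (compressive)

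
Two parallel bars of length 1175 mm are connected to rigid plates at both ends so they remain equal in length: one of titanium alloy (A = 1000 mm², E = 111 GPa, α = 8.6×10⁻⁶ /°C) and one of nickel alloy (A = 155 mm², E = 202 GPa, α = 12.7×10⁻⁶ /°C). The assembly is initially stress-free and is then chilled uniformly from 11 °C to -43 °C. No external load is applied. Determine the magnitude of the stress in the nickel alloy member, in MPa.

The nickel alloy has the larger α, so on cooling it would change length more than the titanium alloy if both were free. The rigid plates force a common final length, so the nickel alloy is put into tension and the titanium alloy into compression, with equal and opposite forces P (no external load).
Equating the net (thermal + elastic) strains gives |α₁ − α₂|·ΔT = P·[1/(A₁E₁) + 1/(A₂E₂)].
|α₁ − α₂|·ΔT = 4.1×10⁻⁶ × 54 = 0.0002214.
1/(A₁E₁) + 1/(A₂E₂) = 1/(1000×111×10³) + 1/(155×202×10³) = 4.095×10⁻⁸ N⁻¹.
So P = 0.0002214 / 4.095×10⁻⁸ = 5.407 kN.
σ_{nickel alloy} = P/A₂ = 5407/155 = 34.88 MPa, tensile.

σ ≈ 34.9 MPa (tensile)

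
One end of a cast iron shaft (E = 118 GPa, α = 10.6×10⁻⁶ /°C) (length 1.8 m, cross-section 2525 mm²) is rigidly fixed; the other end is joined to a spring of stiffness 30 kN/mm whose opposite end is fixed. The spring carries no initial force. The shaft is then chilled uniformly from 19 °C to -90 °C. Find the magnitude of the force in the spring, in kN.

P ≈ 52.8 kN

Free thermal contraction: δ_free = αΔT L = 10.6×10⁻⁶ × 109 × 1800 = 2.08 mm.
Let P be the tensile force in the spring. The shaft extends elastically by PL/(AE) and the spring stretches by P/k; together these equal δ_free.
P [ L/(AE) + 1/k ] = δ_free → P [ 1800/(2525×118×10³) + 1/(30×10³) ] = 2.08.
P = 2.08 / 3.937×10⁻⁵ = 52820 N.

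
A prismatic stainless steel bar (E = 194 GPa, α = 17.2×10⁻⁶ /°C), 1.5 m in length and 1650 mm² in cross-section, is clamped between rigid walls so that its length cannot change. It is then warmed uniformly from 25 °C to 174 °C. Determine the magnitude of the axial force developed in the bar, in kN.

With zero net strain, σ = E·αΔT = 194 GPa × 17.2×10⁻⁶ × 149 = 497.2 MPa.
Axial force P = σA = 497.2 × 1650 = 820400 N = 820.4 kN, compressive.

P ≈ 820 kN (compressive)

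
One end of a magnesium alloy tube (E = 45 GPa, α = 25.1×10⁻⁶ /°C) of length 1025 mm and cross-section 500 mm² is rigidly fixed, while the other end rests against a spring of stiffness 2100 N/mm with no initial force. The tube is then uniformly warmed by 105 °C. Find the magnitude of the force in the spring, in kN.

P ≈ 5.18 kN

Free thermal expansion: δ_free = αΔT L = 25.1×10⁻⁶ × 105 × 1025 = 2.701 mm.
With a force P in the spring, the elastic change of the tube is PL/(AE) and that of the spring is P/k; compatibility requires their sum to equal δ_free.
So P = δ_free / [L/(AE) + 1/k] = 2.701 / [ 1025/(500×45×10³) + 1/(2100) ].
P = 2.701 / 0.0005217 = 5178 N.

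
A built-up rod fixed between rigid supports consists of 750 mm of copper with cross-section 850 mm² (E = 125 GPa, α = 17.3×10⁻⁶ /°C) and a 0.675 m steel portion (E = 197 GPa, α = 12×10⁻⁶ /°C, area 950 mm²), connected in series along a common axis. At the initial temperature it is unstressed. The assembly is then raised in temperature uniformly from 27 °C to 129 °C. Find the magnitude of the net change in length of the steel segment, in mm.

If the supports were absent, the total length change would be Σ αᵢΔT Lᵢ = 17.3×10⁻⁶×102×750 + 12×10⁻⁶×102×675 = 2.15 mm.
The rigid supports impose zero overall length change; the single axial force P common to all segments must satisfy P Σ Lᵢ/(AᵢEᵢ) = δ_free.
The series flexibility is Σ Lᵢ/(AᵢEᵢ) = 750/(850×125×10³) + 675/(950×197×10³) = 1.067×10⁻⁵ mm/N.
Hence P = δ_free / Σ(L/AE) = 2.15/1.067×10⁻⁵ = 201.6 kN (compressive).
For the steel segment, free thermal change = 12×10⁻⁶×102×675 = 0.8262 mm and elastic change from P = 201600×675/(950×197×10³) = 0.7269 mm; these oppose, so the net change is 0.0993 mm (segment lengthens).

|ΔL| ≈ 0.0993 mm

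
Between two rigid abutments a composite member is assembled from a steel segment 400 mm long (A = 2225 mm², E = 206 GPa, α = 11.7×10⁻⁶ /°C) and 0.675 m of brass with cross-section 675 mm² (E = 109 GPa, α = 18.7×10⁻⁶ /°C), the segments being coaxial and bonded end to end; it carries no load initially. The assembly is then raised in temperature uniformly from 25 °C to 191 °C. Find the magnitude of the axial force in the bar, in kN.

Free thermal expansion of the whole bar: Σ αᵢΔT Lᵢ = 11.7×10⁻⁶×166×400 + 18.7×10⁻⁶×166×675 = 2.872 mm.
The rigid supports impose zero overall length change; the single axial force P common to all segments must satisfy P Σ Lᵢ/(AᵢEᵢ) = δ_free.
The series flexibility is Σ Lᵢ/(AᵢEᵢ) = 400/(2225×206×10³) + 675/(675×109×10³) = 1.005×10⁻⁵ mm/N.
So P = 2.872 / 1.005×10⁻⁵ = 285.9 kN, compressive.

P ≈ 286 kN (compressive)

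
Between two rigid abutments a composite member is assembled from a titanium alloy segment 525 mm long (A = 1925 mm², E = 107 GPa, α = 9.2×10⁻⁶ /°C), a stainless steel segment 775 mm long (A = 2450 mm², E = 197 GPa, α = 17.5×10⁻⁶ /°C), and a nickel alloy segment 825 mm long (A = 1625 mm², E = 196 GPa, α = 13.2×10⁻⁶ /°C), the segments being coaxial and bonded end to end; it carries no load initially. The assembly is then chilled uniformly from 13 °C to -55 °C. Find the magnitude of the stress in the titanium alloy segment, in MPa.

Free thermal contraction of the whole bar: Σ αᵢΔT Lᵢ = 9.2×10⁻⁶×68×525 + 17.5×10⁻⁶×68×775 + 13.2×10⁻⁶×68×825 = 1.991 mm.
Since the ends are fixed, an axial force P builds up, equal in every segment, with P · Σ Lᵢ/(AᵢEᵢ) = δ_free.
The series flexibility is Σ Lᵢ/(AᵢEᵢ) = 525/(1925×107×10³) + 775/(2450×197×10³) + 825/(1625×196×10³) = 6.745×10⁻⁶ mm/N.
P = 1.991 / 6.745×10⁻⁶ = 295200 N = 295.2 kN, tensile.
σ_{titanium alloy} = P / A = 295200 / 1925 = 153.4 MPa.

σ ≈ 153 MPa (tensile)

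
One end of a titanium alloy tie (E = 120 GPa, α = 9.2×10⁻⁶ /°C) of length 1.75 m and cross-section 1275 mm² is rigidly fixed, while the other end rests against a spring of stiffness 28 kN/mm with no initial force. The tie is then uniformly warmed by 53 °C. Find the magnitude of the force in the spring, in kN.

Free thermal expansion: δ_free = αΔT L = 9.2×10⁻⁶ × 53 × 1750 = 0.8533 mm.
With a force P in the spring, the elastic change of the tie is PL/(AE) and that of the spring is P/k; compatibility requires their sum to equal δ_free.
P [ L/(AE) + 1/k ] = δ_free → P [ 1750/(1275×120×10³) + 1/(28×10³) ] = 0.8533.
P = 0.8533 / 4.715×10⁻⁵ = 18100 N.

P ≈ 18.1 kN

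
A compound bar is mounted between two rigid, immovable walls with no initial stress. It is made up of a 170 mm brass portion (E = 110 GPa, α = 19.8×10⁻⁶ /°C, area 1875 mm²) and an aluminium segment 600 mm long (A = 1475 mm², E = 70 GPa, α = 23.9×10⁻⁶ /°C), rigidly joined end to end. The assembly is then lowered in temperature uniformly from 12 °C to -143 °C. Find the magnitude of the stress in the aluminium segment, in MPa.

Free thermal contraction of the whole bar: Σ αᵢΔT Lᵢ = 19.8×10⁻⁶×155×170 + 23.9×10⁻⁶×155×600 = 2.744 mm.
The rigid supports impose zero overall length change; the single axial force P common to all segments must satisfy P Σ Lᵢ/(AᵢEᵢ) = δ_free.
Σ Lᵢ/(AᵢEᵢ) = 170/(1875×110×10³) + 600/(1475×70×10³) = 6.635×10⁻⁶ mm/N.
Hence P = δ_free / Σ(L/AE) = 2.744/6.635×10⁻⁶ = 413.6 kN (tensile).
σ_{aluminium} = P / A = 413600 / 1475 = 280.4 MPa.

σ ≈ 280 MPa (tensile)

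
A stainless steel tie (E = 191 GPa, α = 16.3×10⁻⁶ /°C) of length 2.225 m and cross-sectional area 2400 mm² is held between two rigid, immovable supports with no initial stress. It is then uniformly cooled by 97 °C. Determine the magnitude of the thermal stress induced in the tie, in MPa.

The supports are rigid, so the total axial strain is zero. The restrained thermal strain is ε = αΔT = 16.3×10⁻⁶ × 97 = 1581.1×10⁻⁶.
Hence σ = E·αΔT = 191×10³ × 1581.1×10⁻⁶ = 302 MPa, tensile.

σ ≈ 302 MPa (tensile)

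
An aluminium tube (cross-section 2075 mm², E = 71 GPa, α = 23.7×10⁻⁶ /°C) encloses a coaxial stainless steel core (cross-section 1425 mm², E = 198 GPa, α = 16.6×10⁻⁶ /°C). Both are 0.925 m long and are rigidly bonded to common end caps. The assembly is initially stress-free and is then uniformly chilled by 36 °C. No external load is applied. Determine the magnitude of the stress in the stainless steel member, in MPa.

Both members must finish at the same length. With the larger α, the aluminium tends to over-contract; the plates restrain it, putting the aluminium in tension and the stainless steel in compression. With no external load the two internal forces are equal and opposite, magnitude P.
Equating the net (thermal + elastic) strains gives |α₁ − α₂|·ΔT = P·[1/(A₁E₁) + 1/(A₂E₂)].
|α₁ − α₂|·ΔT = 7.1×10⁻⁶ × 36 = 0.0002556.
1/(A₁E₁) + 1/(A₂E₂) = 1/(2075×71×10³) + 1/(1425×198×10³) = 1.033×10⁻⁸ N⁻¹.
P = 0.0002556 / 1.033×10⁻⁸ = 24740 N = 24.74 kN.
σ_{stainless steel} = P/A₂ = 24740/1425 = 17.36 MPa, compressive.

σ ≈ 17.4 MPa (compressive)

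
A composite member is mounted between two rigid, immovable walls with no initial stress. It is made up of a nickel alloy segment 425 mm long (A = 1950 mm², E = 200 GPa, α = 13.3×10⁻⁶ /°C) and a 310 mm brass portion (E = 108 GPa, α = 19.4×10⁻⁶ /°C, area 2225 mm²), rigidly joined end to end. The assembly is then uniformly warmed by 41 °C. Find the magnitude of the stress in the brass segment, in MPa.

With the walls removed the bar would change length by δ_free = Σ αᵢΔT Lᵢ = 13.3×10⁻⁶×41×425 + 19.4×10⁻⁶×41×310 = 0.4783 mm.
Since the ends are fixed, an axial force P builds up, equal in every segment, with P · Σ Lᵢ/(AᵢEᵢ) = δ_free.
The series flexibility is Σ Lᵢ/(AᵢEᵢ) = 425/(1950×200×10³) + 310/(2225×108×10³) = 2.38×10⁻⁶ mm/N.
Hence P = δ_free / Σ(L/AE) = 0.4783/2.38×10⁻⁶ = 201 kN (compressive).
σ_{brass} = P / A = 201000 / 2225 = 90.33 MPa.

σ ≈ 90.3 MPa (compressive)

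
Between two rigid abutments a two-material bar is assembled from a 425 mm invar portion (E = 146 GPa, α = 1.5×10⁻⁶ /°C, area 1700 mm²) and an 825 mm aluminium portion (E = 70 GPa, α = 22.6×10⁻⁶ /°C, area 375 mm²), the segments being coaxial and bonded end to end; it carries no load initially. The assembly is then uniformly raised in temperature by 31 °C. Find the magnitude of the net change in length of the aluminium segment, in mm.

|ΔL| ≈ 0.0111 mm

With the walls removed the bar would change length by δ_free = Σ αᵢΔT Lᵢ = 1.5×10⁻⁶×31×425 + 22.6×10⁻⁶×31×825 = 0.5978 mm.
Since the ends are fixed, an axial force P builds up, equal in every segment, with P · Σ Lᵢ/(AᵢEᵢ) = δ_free.
Σ Lᵢ/(AᵢEᵢ) = 425/(1700×146×10³) + 825/(375×70×10³) = 3.314×10⁻⁵ mm/N.
So P = 0.5978 / 3.314×10⁻⁵ = 18.04 kN, compressive.
For the aluminium segment, free thermal change = 22.6×10⁻⁶×31×825 = 0.578 mm and elastic change from P = 18040×825/(375×70×10³) = 0.5669 mm; these oppose, so the net change is 0.0111 mm (segment lengthens).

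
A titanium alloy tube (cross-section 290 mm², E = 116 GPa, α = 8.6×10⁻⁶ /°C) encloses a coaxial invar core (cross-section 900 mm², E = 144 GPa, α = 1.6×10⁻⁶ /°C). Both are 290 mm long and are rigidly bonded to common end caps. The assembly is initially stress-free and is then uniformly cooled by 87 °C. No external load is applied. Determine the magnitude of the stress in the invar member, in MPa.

σ ≈ 18.1 MPa (compressive)

The titanium alloy has the larger α, so on cooling it would change length more than the invar if both were free. The rigid plates force a common final length, so the titanium alloy is put into tension and the invar into compression, with equal and opposite forces P (no external load).
Equating the net (thermal + elastic) strains gives |α₁ − α₂|·ΔT = P·[1/(A₁E₁) + 1/(A₂E₂)].
|α₁ − α₂|·ΔT = 7×10⁻⁶ × 87 = 0.000609.
1/(A₁E₁) + 1/(A₂E₂) = 1/(290×116×10³) + 1/(900×144×10³) = 3.744×10⁻⁸ N⁻¹.
P = 0.000609 / 3.744×10⁻⁸ = 16260 N = 16.26 kN.
σ_{invar} = P/A₂ = 16260/900 = 18.07 MPa, compressive.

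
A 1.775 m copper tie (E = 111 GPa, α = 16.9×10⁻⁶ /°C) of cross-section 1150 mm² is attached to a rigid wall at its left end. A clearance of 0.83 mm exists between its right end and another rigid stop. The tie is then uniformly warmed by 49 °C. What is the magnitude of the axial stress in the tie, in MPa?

If the wall were absent the tie would grow by αΔT L = 16.9×10⁻⁶ × 49 × 1775 = 1.47 mm.
This exceeds the 0.83 mm gap, so the wall pushes back. The portion of expansion that must be recovered elastically is δ_free − gap = 1.47 − 0.83 = 0.6399 mm.
That suppressed elongation corresponds to σ = E·Δ/L = 111×10³ × 0.6399/1775 = 40.01 MPa.

σ ≈ 40 MPa (compressive)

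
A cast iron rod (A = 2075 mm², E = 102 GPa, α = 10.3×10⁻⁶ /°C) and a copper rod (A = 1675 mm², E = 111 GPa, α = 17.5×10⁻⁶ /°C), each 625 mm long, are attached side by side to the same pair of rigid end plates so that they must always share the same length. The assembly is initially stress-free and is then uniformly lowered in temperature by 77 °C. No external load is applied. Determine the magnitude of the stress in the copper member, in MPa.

σ ≈ 32.8 MPa (tensile)

Both members must finish at the same length. With the larger α, the copper tends to over-contract; the plates restrain it, putting the copper in tension and the cast iron in compression. With no external load the two internal forces are equal and opposite, magnitude P.
Compatibility of the two members (thermal + elastic change equal): (α₁ − α₂)ΔT = P·[1/(A₁E₁) + 1/(A₂E₂)].
|α₁ − α₂|·ΔT = 7.2×10⁻⁶ × 77 = 0.0005544.
1/(A₁E₁) + 1/(A₂E₂) = 1/(2075×102×10³) + 1/(1675×111×10³) = 1.01×10⁻⁸ N⁻¹.
So P = 0.0005544 / 1.01×10⁻⁸ = 54.87 kN.
σ_{copper} = P/A₂ = 54870/1675 = 32.76 MPa, tensile.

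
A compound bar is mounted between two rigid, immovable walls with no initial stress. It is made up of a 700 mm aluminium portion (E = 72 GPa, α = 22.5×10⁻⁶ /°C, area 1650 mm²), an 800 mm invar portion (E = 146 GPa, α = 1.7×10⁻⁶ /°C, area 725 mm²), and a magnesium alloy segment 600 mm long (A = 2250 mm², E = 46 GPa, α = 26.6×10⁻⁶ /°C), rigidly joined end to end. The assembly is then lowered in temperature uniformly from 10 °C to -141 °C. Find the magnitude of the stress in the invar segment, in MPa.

Free thermal contraction of the whole bar: Σ αᵢΔT Lᵢ = 22.5×10⁻⁶×151×700 + 1.7×10⁻⁶×151×800 + 26.6×10⁻⁶×151×600 = 4.994 mm.
Since the ends are fixed, an axial force P builds up, equal in every segment, with P · Σ Lᵢ/(AᵢEᵢ) = δ_free.
The series flexibility is Σ Lᵢ/(AᵢEᵢ) = 700/(1650×72×10³) + 800/(725×146×10³) + 600/(2250×46×10³) = 1.925×10⁻⁵ mm/N.
Hence P = δ_free / Σ(L/AE) = 4.994/1.925×10⁻⁵ = 259.4 kN (tensile).
σ_{invar} = P / A = 259400 / 725 = 357.9 MPa.

σ ≈ 358 MPa (tensile)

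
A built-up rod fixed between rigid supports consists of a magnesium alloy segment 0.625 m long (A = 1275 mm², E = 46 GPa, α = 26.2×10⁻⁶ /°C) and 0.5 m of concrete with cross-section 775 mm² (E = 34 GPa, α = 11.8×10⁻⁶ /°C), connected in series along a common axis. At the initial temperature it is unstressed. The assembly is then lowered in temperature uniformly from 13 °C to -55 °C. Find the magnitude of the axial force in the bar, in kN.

P ≈ 51.1 kN (tensile)

With the walls removed the bar would change length by δ_free = Σ αᵢΔT Lᵢ = 26.2×10⁻⁶×68×625 + 11.8×10⁻⁶×68×500 = 1.515 mm.
Since the ends are fixed, an axial force P builds up, equal in every segment, with P · Σ Lᵢ/(AᵢEᵢ) = δ_free.
Σ Lᵢ/(AᵢEᵢ) = 625/(1275×46×10³) + 500/(775×34×10³) = 2.963×10⁻⁵ mm/N.
P = 1.515 / 2.963×10⁻⁵ = 51120 N = 51.12 kN, tensile.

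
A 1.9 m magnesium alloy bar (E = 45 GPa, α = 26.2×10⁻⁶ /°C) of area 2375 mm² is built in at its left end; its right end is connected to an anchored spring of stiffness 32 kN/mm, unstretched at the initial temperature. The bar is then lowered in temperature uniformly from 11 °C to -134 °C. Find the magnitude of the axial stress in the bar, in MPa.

The unrestrained thermal change is αΔT L = 26.2×10⁻⁶ × 145 × 1900 = 7.218 mm.
With a force P in the spring, the elastic change of the bar is PL/(AE) and that of the spring is P/k; compatibility requires their sum to equal δ_free.
So P = δ_free / [L/(AE) + 1/k] = 7.218 / [ 1900/(2375×45×10³) + 1/(32×10³) ].
P = 7.218 / 4.903×10⁻⁵ = 147200 N.
σ = P/A = 147200/2375 = 61.99 MPa.

σ ≈ 62 MPa (tensile)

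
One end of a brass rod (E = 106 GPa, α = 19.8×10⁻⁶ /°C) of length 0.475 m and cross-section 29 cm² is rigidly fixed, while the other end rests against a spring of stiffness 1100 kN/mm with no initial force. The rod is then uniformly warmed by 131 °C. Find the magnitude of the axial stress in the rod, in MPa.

Free thermal expansion: δ_free = αΔT L = 19.8×10⁻⁶ × 131 × 475 = 1.232 mm.
Let P be the compressive force at the spring. The rod shortens elastically by PL/(AE) and the spring compresses by P/k; together these equal δ_free.
So P = δ_free / [L/(AE) + 1/k] = 1.232 / [ 475/(2900×106×10³) + 1/(1100×10³) ].
P = 1.232 / 2.454×10⁻⁶ = 502000 N.
σ = P/A = 502000/2900 = 173.1 MPa.

σ ≈ 173 MPa (compressive)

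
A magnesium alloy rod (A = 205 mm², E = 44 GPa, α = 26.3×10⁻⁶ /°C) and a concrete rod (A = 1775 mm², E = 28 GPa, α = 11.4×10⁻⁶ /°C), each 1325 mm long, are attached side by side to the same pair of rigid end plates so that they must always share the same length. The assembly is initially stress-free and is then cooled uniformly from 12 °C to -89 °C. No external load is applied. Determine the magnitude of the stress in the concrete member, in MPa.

σ ≈ 6.47 MPa (compressive)

The magnesium alloy has the larger α, so on cooling it would change length more than the concrete if both were free. The rigid plates force a common final length, so the magnesium alloy is put into tension and the concrete into compression, with equal and opposite forces P (no external load).
Equating the net (thermal + elastic) strains gives |α₁ − α₂|·ΔT = P·[1/(A₁E₁) + 1/(A₂E₂)].
|α₁ − α₂|·ΔT = 14.9×10⁻⁶ × 101 = 0.001505.
1/(A₁E₁) + 1/(A₂E₂) = 1/(205×44×10³) + 1/(1775×28×10³) = 1.31×10⁻⁷ N⁻¹.
P = 0.001505 / 1.31×10⁻⁷ = 11490 N = 11.49 kN.
σ_{concrete} = P/A₂ = 11490/1775 = 6.473 MPa, compressive.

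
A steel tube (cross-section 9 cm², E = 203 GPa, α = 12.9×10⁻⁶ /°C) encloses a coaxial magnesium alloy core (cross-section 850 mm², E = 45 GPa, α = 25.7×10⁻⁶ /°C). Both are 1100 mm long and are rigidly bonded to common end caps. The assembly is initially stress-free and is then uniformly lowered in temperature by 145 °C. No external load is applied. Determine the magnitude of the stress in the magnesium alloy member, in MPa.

σ ≈ 69.1 MPa (tensile)

The magnesium alloy has the larger α, so on cooling it would change length more than the steel if both were free. The rigid plates force a common final length, so the magnesium alloy is put into tension and the steel into compression, with equal and opposite forces P (no external load).
Setting the final lengths equal and cancelling L: (α₁ − α₂)ΔT = P/(A₁E₁) + P/(A₂E₂).
|α₁ − α₂|·ΔT = 12.8×10⁻⁶ × 145 = 0.001856.
1/(A₁E₁) + 1/(A₂E₂) = 1/(900×203×10³) + 1/(850×45×10³) = 3.162×10⁻⁸ N⁻¹.
P = 0.001856 / 3.162×10⁻⁸ = 58700 N = 58.7 kN.
σ_{magnesium alloy} = P/A₂ = 58700/850 = 69.06 MPa, tensile.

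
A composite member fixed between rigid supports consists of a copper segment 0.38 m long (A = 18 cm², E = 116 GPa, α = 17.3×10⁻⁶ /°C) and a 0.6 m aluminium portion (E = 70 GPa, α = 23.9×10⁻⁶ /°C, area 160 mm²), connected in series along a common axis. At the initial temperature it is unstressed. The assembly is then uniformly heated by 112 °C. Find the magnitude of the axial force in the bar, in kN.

P ≈ 42.3 kN (compressive)

Free thermal expansion of the whole bar: Σ αᵢΔT Lᵢ = 17.3×10⁻⁶×112×380 + 23.9×10⁻⁶×112×600 = 2.342 mm.
The rigid supports impose zero overall length change; the single axial force P common to all segments must satisfy P Σ Lᵢ/(AᵢEᵢ) = δ_free.
The series flexibility is Σ Lᵢ/(AᵢEᵢ) = 380/(1800×116×10³) + 600/(160×70×10³) = 5.539×10⁻⁵ mm/N.
So P = 2.342 / 5.539×10⁻⁵ = 42.29 kN, compressive.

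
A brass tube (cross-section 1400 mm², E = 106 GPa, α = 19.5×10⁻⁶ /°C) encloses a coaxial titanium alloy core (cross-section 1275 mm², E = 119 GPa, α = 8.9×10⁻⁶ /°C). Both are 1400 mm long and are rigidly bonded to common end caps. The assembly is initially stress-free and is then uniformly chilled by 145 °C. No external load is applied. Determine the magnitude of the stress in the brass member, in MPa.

σ ≈ 82.4 MPa (tensile)

The brass has the larger α, so on cooling it would change length more than the titanium alloy if both were free. The rigid plates force a common final length, so the brass is put into tension and the titanium alloy into compression, with equal and opposite forces P (no external load).
Equating the net (thermal + elastic) strains gives |α₁ − α₂|·ΔT = P·[1/(A₁E₁) + 1/(A₂E₂)].
|α₁ − α₂|·ΔT = 10.6×10⁻⁶ × 145 = 0.001537.
1/(A₁E₁) + 1/(A₂E₂) = 1/(1400×106×10³) + 1/(1275×119×10³) = 1.333×10⁻⁸ N⁻¹.
So P = 0.001537 / 1.333×10⁻⁸ = 115.3 kN.
σ_{brass} = P/A₁ = 115300/1400 = 82.36 MPa, tensile.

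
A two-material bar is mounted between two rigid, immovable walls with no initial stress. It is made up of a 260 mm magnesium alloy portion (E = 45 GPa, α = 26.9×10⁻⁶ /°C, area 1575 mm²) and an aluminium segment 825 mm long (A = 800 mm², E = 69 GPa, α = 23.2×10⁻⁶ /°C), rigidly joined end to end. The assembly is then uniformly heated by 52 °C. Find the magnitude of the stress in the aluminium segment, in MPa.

σ ≈ 91.3 MPa (compressive)

Free thermal expansion of the whole bar: Σ αᵢΔT Lᵢ = 26.9×10⁻⁶×52×260 + 23.2×10⁻⁶×52×825 = 1.359 mm.
The walls prevent any net length change, so an axial force P (same in every segment) develops. Compatibility: P · Σ Lᵢ/(AᵢEᵢ) = δ_free.
The series flexibility is Σ Lᵢ/(AᵢEᵢ) = 260/(1575×45×10³) + 825/(800×69×10³) = 1.861×10⁻⁵ mm/N.
Hence P = δ_free / Σ(L/AE) = 1.359/1.861×10⁻⁵ = 73.01 kN (compressive).
σ_{aluminium} = P / A = 73010 / 800 = 91.26 MPa.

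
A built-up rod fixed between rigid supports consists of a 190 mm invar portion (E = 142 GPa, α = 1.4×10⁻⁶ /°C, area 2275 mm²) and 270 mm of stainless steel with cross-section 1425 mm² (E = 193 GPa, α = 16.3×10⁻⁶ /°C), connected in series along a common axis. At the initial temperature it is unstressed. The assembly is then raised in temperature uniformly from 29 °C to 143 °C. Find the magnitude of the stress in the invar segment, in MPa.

Free thermal expansion of the whole bar: Σ αᵢΔT Lᵢ = 1.4×10⁻⁶×114×190 + 16.3×10⁻⁶×114×270 = 0.532 mm.
The rigid supports impose zero overall length change; the single axial force P common to all segments must satisfy P Σ Lᵢ/(AᵢEᵢ) = δ_free.
Σ Lᵢ/(AᵢEᵢ) = 190/(2275×142×10³) + 270/(1425×193×10³) = 1.57×10⁻⁶ mm/N.
So P = 0.532 / 1.57×10⁻⁶ = 338.9 kN, compressive.
σ_{invar} = P / A = 338900 / 2275 = 149 MPa.

σ ≈ 149 MPa (compressive)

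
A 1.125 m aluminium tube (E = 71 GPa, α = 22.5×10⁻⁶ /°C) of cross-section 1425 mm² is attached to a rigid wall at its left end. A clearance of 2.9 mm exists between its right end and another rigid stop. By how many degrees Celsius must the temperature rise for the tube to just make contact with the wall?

ΔT ≈ 115 °C

Contact occurs when the free expansion equals the gap: αΔT L = 2.9 mm.
So ΔT = g/(αL) = 2.9/(22.5×10⁻⁶ × 1125) = 114.6 °C.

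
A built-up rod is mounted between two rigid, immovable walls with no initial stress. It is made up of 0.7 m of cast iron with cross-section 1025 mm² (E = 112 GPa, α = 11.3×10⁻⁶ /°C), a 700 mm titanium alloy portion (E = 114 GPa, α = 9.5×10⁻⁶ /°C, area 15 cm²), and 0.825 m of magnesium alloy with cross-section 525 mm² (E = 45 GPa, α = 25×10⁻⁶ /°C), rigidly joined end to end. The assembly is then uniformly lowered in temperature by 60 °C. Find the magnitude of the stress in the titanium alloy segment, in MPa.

If the supports were absent, the total length change would be Σ αᵢΔT Lᵢ = 11.3×10⁻⁶×60×700 + 9.5×10⁻⁶×60×700 + 25×10⁻⁶×60×825 = 2.111 mm.
The rigid supports impose zero overall length change; the single axial force P common to all segments must satisfy P Σ Lᵢ/(AᵢEᵢ) = δ_free.
Σ Lᵢ/(AᵢEᵢ) = 700/(1025×112×10³) + 700/(1500×114×10³) + 825/(525×45×10³) = 4.511×10⁻⁵ mm/N.
So P = 2.111 / 4.511×10⁻⁵ = 46.8 kN, tensile.
σ_{titanium alloy} = P / A = 46800 / 1500 = 31.2 MPa.

σ ≈ 31.2 MPa (tensile)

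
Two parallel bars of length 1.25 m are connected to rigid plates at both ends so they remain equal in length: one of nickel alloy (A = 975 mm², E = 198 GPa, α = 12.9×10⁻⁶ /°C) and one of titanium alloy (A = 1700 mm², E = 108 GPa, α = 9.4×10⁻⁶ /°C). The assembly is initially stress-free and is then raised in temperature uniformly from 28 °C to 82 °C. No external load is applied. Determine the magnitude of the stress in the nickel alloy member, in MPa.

σ ≈ 18.2 MPa (compressive)

Both members must finish at the same length. With the larger α, the nickel alloy tends to over-expand; the plates restrain it, putting the nickel alloy in compression and the titanium alloy in tension. With no external load the two internal forces are equal and opposite, magnitude P.
Compatibility of the two members (thermal + elastic change equal): (α₁ − α₂)ΔT = P·[1/(A₁E₁) + 1/(A₂E₂)].
|α₁ − α₂|·ΔT = 3.5×10⁻⁶ × 54 = 0.000189.
1/(A₁E₁) + 1/(A₂E₂) = 1/(975×198×10³) + 1/(1700×108×10³) = 1.063×10⁻⁸ N⁻¹.
P = 0.000189 / 1.063×10⁻⁸ = 17790 N = 17.79 kN.
σ_{nickel alloy} = P/A₁ = 17790/975 = 18.24 MPa, compressive.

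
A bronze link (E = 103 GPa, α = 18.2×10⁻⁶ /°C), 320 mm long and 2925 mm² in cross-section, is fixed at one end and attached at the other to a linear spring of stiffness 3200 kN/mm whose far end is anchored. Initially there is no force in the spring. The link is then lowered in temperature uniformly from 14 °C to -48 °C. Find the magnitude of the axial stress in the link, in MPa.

If the spring were absent the link would shorten by αΔT L = 18.2×10⁻⁶ × 62 × 320 = 0.3611 mm.
Let P be the tensile force in the spring. The link extends elastically by PL/(AE) and the spring stretches by P/k; together these equal δ_free.
So P = δ_free / [L/(AE) + 1/k] = 0.3611 / [ 320/(2925×103×10³) + 1/(3200×10³) ].
P = 0.3611 / 1.375×10⁻⁶ = 262700 N.
σ = P/A = 262700/2925 = 89.8 MPa.

σ ≈ 89.8 MPa (tensile)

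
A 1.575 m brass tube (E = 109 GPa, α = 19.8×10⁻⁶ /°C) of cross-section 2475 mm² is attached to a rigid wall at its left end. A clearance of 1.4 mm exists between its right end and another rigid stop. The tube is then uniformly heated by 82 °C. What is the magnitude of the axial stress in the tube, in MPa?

σ ≈ 80.1 MPa (compressive)

Unrestrained expansion: δ_free = αΔT L = 19.8×10⁻⁶ × 82 × 1575 = 2.557 mm.
The gap closes (δ_free > 1.4 mm) and the wall then resists a further 2.557 − 1.4 = 1.157 mm of expansion.
So σ = E(δ_free − g)/L = 109×10³ × 1.157/1575 = 80.08 MPa.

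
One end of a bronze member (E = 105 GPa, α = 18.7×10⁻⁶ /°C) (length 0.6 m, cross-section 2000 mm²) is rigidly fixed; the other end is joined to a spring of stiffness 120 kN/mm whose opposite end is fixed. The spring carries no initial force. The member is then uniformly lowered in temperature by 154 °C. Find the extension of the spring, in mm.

δ ≈ 1.29 mm

The unrestrained thermal change is αΔT L = 18.7×10⁻⁶ × 154 × 600 = 1.728 mm.
Let P be the tensile force in the spring. The member extends elastically by PL/(AE) and the spring stretches by P/k; together these equal δ_free.
P [ L/(AE) + 1/k ] = δ_free → P [ 600/(2000×105×10³) + 1/(120×10³) ] = 1.728.
P = 1.728 / 1.119×10⁻⁵ = 154400 N.
Spring extension = P/k = 154400/(120×10³) = 1.287 mm.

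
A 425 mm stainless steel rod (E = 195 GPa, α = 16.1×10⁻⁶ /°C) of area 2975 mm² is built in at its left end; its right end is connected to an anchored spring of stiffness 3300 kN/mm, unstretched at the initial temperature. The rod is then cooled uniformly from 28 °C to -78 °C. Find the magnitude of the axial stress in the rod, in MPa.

σ ≈ 235 MPa (tensile)

The unrestrained thermal change is αΔT L = 16.1×10⁻⁶ × 106 × 425 = 0.7253 mm.
With a force P in the spring, the elastic change of the rod is PL/(AE) and that of the spring is P/k; compatibility requires their sum to equal δ_free.
So P = δ_free / [L/(AE) + 1/k] = 0.7253 / [ 425/(2975×195×10³) + 1/(3300×10³) ].
P = 0.7253 / 1.036×10⁻⁶ = 700400 N.
σ = P/A = 700400/2975 = 235.4 MPa.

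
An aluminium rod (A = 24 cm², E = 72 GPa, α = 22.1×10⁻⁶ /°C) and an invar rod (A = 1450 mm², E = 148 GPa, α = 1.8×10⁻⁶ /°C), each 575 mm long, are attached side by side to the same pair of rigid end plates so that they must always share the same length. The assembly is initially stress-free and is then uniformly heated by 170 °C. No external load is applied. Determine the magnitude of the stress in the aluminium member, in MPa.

Equilibrium of a rigid end plate with no external load gives equal and opposite internal forces ±P in the two members. Since α_{aluminium} > α_{invar}, heating drives the aluminium into compression and the invar into tension.
Compatibility of the two members (thermal + elastic change equal): (α₁ − α₂)ΔT = P·[1/(A₁E₁) + 1/(A₂E₂)].
|α₁ − α₂|·ΔT = 20.3×10⁻⁶ × 170 = 0.003451.
1/(A₁E₁) + 1/(A₂E₂) = 1/(2400×72×10³) + 1/(1450×148×10³) = 1.045×10⁻⁸ N⁻¹.
P = 0.003451 / 1.045×10⁻⁸ = 330300 N = 330.3 kN.
σ_{aluminium} = P/A₁ = 330300/2400 = 137.6 MPa, compressive.

σ ≈ 138 MPa (compressive)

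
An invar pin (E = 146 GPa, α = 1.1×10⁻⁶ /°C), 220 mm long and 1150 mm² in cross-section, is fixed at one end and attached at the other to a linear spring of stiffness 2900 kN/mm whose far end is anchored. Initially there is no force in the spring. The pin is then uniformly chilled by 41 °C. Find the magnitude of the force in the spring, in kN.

P ≈ 5.99 kN

If the spring were absent the pin would shorten by αΔT L = 1.1×10⁻⁶ × 41 × 220 = 0.009922 mm.
With a force P in the spring, the elastic change of the pin is PL/(AE) and that of the spring is P/k; compatibility requires their sum to equal δ_free.
So P = δ_free / [L/(AE) + 1/k] = 0.009922 / [ 220/(1150×146×10³) + 1/(2900×10³) ].
P = 0.009922 / 1.655×10⁻⁶ = 5995 N.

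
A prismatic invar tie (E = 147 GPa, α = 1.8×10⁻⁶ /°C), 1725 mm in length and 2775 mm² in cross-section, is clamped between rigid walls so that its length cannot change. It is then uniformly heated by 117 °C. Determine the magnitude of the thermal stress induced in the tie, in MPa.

σ ≈ 31 MPa (compressive)

With length fixed, the mechanical strain must cancel the thermal strain αΔT = 1.8×10⁻⁶ × 117 = 210.6×10⁻⁶.
Hence σ = E·αΔT = 147×10³ × 210.6×10⁻⁶ = 30.96 MPa, compressive.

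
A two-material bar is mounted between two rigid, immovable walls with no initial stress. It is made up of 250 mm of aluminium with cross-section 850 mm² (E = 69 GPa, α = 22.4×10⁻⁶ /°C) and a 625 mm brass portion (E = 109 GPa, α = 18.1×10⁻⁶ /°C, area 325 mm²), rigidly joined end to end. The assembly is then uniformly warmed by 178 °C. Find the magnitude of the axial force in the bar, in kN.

Free thermal expansion of the whole bar: Σ αᵢΔT Lᵢ = 22.4×10⁻⁶×178×250 + 18.1×10⁻⁶×178×625 = 3.01 mm.
The rigid supports impose zero overall length change; the single axial force P common to all segments must satisfy P Σ Lᵢ/(AᵢEᵢ) = δ_free.
Σ Lᵢ/(AᵢEᵢ) = 250/(850×69×10³) + 625/(325×109×10³) = 2.191×10⁻⁵ mm/N.
Hence P = δ_free / Σ(L/AE) = 3.01/2.191×10⁻⁵ = 137.4 kN (compressive).

P ≈ 137 kN (compressive)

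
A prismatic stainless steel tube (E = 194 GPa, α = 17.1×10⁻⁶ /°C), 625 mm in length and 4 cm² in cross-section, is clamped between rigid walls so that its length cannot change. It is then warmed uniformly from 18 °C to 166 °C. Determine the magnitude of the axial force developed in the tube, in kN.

Full restraint means ε = 0, so the stress is σ = EαΔT = 194×10³ × 17.1×10⁻⁶ × 148 = 491 MPa.
Then P = σA = 491 × 400 mm² = 196.4 kN, compressive.

P ≈ 196 kN (compressive)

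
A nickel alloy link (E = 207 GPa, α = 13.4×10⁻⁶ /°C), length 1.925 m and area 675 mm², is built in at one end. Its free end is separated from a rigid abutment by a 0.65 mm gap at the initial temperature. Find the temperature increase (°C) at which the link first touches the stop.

ΔT ≈ 25.2 °C

The gap closes when αΔT L = 0.65 mm, since the link is still unstressed at that instant.
So ΔT = g/(αL) = 0.65/(13.4×10⁻⁶ × 1925) = 25.2 °C.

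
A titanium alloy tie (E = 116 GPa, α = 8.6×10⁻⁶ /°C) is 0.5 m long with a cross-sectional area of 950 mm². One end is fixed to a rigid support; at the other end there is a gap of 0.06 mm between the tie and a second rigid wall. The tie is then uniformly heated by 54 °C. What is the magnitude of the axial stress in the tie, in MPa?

σ ≈ 40 MPa (compressive)

Free thermal elongation = αΔT L = 8.6×10⁻⁶ × 54 × 500 = 0.2322 mm.
This exceeds the 0.06 mm gap, so the wall pushes back. The portion of expansion that must be recovered elastically is δ_free − gap = 0.2322 − 0.06 = 0.1722 mm.
So σ = E(δ_free − g)/L = 116×10³ × 0.1722/500 = 39.95 MPa.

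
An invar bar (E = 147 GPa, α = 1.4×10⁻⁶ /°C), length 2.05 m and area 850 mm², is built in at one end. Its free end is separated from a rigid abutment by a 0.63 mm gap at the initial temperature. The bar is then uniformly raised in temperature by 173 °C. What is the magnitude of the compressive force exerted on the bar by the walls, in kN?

If the wall were absent the bar would grow by αΔT L = 1.4×10⁻⁶ × 173 × 2050 = 0.4965 mm.
Since δ_free = 0.497 mm is less than the 0.63 mm gap, the bar never touches the wall. No axial force develops.

P ≈ 0 kN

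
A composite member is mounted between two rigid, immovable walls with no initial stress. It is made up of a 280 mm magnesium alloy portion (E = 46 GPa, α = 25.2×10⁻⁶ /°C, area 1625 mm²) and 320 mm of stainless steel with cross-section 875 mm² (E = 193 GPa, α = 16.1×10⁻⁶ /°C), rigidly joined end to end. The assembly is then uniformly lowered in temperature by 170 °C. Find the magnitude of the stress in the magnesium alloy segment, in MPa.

σ ≈ 226 MPa (tensile)

If the supports were absent, the total length change would be Σ αᵢΔT Lᵢ = 25.2×10⁻⁶×170×280 + 16.1×10⁻⁶×170×320 = 2.075 mm.
Since the ends are fixed, an axial force P builds up, equal in every segment, with P · Σ Lᵢ/(AᵢEᵢ) = δ_free.
Σ Lᵢ/(AᵢEᵢ) = 280/(1625×46×10³) + 320/(875×193×10³) = 5.641×10⁻⁶ mm/N.
Hence P = δ_free / Σ(L/AE) = 2.075/5.641×10⁻⁶ = 367.9 kN (tensile).
σ_{magnesium alloy} = P / A = 367900 / 1625 = 226.4 MPa.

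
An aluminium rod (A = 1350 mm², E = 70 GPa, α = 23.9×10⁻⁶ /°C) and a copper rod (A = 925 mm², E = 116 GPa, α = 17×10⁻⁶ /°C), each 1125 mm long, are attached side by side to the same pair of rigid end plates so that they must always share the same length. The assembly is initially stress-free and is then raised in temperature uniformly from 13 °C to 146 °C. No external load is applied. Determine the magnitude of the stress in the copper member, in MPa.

σ ≈ 49.9 MPa (tensile)

Both members must finish at the same length. With the larger α, the aluminium tends to over-expand; the plates restrain it, putting the aluminium in compression and the copper in tension. With no external load the two internal forces are equal and opposite, magnitude P.
Equating the net (thermal + elastic) strains gives |α₁ − α₂|·ΔT = P·[1/(A₁E₁) + 1/(A₂E₂)].
|α₁ − α₂|·ΔT = 6.9×10⁻⁶ × 133 = 0.0009177.
1/(A₁E₁) + 1/(A₂E₂) = 1/(1350×70×10³) + 1/(925×116×10³) = 1.99×10⁻⁸ N⁻¹.
So P = 0.0009177 / 1.99×10⁻⁸ = 46.11 kN.
σ_{copper} = P/A₂ = 46110/925 = 49.85 MPa, tensile.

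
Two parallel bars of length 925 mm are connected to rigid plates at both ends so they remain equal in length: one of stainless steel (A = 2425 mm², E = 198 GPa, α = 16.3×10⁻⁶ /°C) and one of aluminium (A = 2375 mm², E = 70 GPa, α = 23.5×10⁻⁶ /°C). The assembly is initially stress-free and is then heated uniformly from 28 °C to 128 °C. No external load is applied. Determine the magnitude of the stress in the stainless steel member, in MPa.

Both members must finish at the same length. With the larger α, the aluminium tends to over-expand; the plates restrain it, putting the aluminium in compression and the stainless steel in tension. With no external load the two internal forces are equal and opposite, magnitude P.
Setting the final lengths equal and cancelling L: (α₁ − α₂)ΔT = P/(A₁E₁) + P/(A₂E₂).
|α₁ − α₂|·ΔT = 7.2×10⁻⁶ × 100 = 0.00072.
1/(A₁E₁) + 1/(A₂E₂) = 1/(2425×198×10³) + 1/(2375×70×10³) = 8.098×10⁻⁹ N⁻¹.
P = 0.00072 / 8.098×10⁻⁹ = 88910 N = 88.91 kN.
σ_{stainless steel} = P/A₁ = 88910/2425 = 36.67 MPa, tensile.

σ ≈ 36.7 MPa (tensile)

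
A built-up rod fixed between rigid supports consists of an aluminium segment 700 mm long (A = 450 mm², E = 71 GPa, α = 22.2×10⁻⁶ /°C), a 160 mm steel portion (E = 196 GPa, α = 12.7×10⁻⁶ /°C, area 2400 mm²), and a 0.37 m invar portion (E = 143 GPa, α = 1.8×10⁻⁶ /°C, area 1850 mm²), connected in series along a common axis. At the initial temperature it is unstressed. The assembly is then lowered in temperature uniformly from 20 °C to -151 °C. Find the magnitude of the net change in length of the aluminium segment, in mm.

If the supports were absent, the total length change would be Σ αᵢΔT Lᵢ = 22.2×10⁻⁶×171×700 + 12.7×10⁻⁶×171×160 + 1.8×10⁻⁶×171×370 = 3.119 mm.
Since the ends are fixed, an axial force P builds up, equal in every segment, with P · Σ Lᵢ/(AᵢEᵢ) = δ_free.
The series flexibility is Σ Lᵢ/(AᵢEᵢ) = 700/(450×71×10³) + 160/(2400×196×10³) + 370/(1850×143×10³) = 2.365×10⁻⁵ mm/N.
So P = 3.119 / 2.365×10⁻⁵ = 131.9 kN, tensile.
For the aluminium segment, free thermal change = 22.2×10⁻⁶×171×700 = 2.657 mm and elastic change from P = 131900×700/(450×71×10³) = 2.889 mm; these oppose, so the net change is 0.232 mm (segment lengthens).

|ΔL| ≈ 0.232 mm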